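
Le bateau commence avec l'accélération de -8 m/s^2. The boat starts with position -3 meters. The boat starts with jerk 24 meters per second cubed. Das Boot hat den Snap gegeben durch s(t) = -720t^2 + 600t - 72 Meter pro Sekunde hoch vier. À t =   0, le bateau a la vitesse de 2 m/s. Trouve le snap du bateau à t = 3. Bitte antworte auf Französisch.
De l'équation du snap s(t) = -720·t^2 + 600·t - 72, nous substituons t = 3 pour obtenir s = -4752.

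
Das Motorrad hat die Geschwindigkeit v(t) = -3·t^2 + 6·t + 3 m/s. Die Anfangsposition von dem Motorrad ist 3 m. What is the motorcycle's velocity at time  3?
We have velocity v(t) = -3·t^2 + 6·t + 3. Substituting t = 3: v(3) = -6.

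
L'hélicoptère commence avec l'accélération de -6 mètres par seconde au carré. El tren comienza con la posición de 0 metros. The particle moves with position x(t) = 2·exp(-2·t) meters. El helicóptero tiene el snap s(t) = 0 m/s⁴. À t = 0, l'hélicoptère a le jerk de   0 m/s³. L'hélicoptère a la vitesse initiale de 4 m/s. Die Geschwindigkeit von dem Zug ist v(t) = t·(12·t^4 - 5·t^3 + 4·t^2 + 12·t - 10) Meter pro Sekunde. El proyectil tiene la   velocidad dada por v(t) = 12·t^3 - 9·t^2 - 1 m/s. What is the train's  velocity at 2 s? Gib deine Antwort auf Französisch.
Nous avons la vitesse v(t) = t·(12·t^4 - 5·t^3 + 4·t^2 + 12·t - 10). En substituant t = 2: v(2) = 364.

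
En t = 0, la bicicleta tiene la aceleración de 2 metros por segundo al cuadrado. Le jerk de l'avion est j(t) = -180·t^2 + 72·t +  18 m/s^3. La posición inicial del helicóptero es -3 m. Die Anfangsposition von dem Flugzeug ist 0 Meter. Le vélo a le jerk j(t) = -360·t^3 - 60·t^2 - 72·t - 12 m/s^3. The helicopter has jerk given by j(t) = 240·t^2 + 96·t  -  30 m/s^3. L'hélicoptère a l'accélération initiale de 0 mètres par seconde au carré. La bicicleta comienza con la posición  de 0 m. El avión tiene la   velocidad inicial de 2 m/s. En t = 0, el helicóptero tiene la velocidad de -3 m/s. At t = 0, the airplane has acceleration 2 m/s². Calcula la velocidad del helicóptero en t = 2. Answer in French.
Nous devons trouver la primitive de notre équation du jerk j(t) = 240·t^2 + 96·t - 30 2 fois. L'intégrale du jerk, avec a(0) = 0, donne l'accélération: a(t) = 2·t·(40·t^2 + 24·t - 15). En prenant ∫a(t)dt et en appliquant v(0) = -3, nous trouvons v(t) = 20·t^4 + 16·t^3 - 15·t^2 - 3. Nous avons la vitesse v(t) = 20·t^4 + 16·t^3 - 15·t^2 - 3. En substituant t = 2: v(2) = 385.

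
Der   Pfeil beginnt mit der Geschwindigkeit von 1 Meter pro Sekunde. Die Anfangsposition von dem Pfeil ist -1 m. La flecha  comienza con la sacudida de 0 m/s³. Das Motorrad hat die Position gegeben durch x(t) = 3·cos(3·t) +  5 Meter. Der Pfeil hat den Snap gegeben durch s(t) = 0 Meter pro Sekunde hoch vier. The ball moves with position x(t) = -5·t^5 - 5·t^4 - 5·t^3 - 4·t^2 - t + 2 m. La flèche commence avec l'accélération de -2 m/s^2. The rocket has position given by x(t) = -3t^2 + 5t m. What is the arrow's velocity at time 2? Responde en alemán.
Wir müssen das Integral unserer Gleichung für den Snap s(t) = 0 3-mal finden. Durch Integration von dem Snap und Verwendung der Anfangsbedingung j(0) = 0, erhalten wir j(t) = 0. Mit ∫j(t)dt und Anwendung von a(0) = -2, finden wir a(t) = -2. Durch Integration von der Beschleunigung und Verwendung der Anfangsbedingung v(0) = 1, erhalten wir v(t) = 1 - 2·t. Wir haben die Geschwindigkeit v(t) = 1 - 2·t. Durch Einsetzen von t = 2: v(2) = -3.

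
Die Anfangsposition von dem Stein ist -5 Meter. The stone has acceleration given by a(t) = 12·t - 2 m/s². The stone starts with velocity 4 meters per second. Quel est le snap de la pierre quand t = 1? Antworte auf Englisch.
We must differentiate our acceleration equation a(t) = 12·t - 2 2 times. Taking d/dt of a(t), we find j(t) = 12. Differentiating jerk, we get snap: s(t) = 0. We have snap s(t) = 0. Substituting t = 1: s(1) = 0.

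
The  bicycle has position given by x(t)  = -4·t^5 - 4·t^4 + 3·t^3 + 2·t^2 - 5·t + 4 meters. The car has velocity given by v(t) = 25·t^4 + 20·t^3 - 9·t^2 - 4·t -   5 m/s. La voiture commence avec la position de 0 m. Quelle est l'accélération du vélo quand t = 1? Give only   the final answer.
À t = 1, a = -106.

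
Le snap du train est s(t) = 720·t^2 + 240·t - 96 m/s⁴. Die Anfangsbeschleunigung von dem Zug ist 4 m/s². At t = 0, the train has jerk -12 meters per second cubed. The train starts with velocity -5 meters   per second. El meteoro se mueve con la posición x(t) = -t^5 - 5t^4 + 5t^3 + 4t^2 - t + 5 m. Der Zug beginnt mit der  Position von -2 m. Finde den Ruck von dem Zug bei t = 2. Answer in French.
Nous devons trouver la primitive de notre équation du snap s(t) = 720·t^2 + 240·t - 96 1 fois. L'intégrale du snap, avec j(0) = -12, donne le jerk: j(t) = 240·t^3 + 120·t^2 - 96·t - 12. Nous avons le jerk j(t) = 240·t^3 + 120·t^2 - 96·t - 12. En substituant t = 2: j(2) = 2196.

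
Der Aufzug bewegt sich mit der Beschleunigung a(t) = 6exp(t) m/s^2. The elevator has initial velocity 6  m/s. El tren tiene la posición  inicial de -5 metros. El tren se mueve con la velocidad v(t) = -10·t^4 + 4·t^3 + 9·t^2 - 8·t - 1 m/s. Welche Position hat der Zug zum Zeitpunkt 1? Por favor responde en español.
Necesitamos integrar nuestra ecuación de la velocidad v(t) = -10·t^4 + 4·t^3 + 9·t^2 - 8·t - 1 1 vez. La integral de la velocidad, con x(0) = -5, da la posición: x(t) = -2·t^5 + t^4 + 3·t^3 - 4·t^2 - t - 5. Usando x(t) = -2·t^5 + t^4 + 3·t^3 - 4·t^2 - t - 5 y sustituyendo t = 1, encontramos x = -8.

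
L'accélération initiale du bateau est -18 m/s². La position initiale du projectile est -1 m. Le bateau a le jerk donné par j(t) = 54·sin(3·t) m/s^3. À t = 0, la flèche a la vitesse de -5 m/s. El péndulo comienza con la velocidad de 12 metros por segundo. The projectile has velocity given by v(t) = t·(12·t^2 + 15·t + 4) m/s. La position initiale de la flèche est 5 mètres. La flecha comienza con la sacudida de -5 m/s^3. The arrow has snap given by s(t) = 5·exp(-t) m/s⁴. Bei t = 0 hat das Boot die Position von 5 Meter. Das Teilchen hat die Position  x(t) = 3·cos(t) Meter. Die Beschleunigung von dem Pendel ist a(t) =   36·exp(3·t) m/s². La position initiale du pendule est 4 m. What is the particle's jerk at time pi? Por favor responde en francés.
Pour résoudre ceci, nous devons prendre 3 dérivées de notre équation de la position x(t) = 3·cos(t). En prenant d/dt de x(t), nous trouvons v(t) = -3·sin(t). En dérivant la vitesse, nous obtenons l'accélération: a(t) = -3·cos(t). La dérivée de l'accélération donne le jerk: j(t) = 3·sin(t). En utilisant j(t) = 3·sin(t) et en substituant t = pi, nous trouvons j = 0.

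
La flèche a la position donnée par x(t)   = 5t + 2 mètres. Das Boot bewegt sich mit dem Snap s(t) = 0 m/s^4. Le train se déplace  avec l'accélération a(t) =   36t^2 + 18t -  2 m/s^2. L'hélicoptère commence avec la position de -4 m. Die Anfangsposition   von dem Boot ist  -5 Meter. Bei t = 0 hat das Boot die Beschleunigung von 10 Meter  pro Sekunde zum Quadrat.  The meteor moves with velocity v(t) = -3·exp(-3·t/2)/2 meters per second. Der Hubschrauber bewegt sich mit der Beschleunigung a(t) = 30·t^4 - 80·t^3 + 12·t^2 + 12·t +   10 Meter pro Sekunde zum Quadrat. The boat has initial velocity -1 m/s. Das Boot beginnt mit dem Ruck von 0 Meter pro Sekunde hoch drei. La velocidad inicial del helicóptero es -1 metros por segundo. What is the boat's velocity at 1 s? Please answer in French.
Nous devons intégrer notre équation du snap s(t) = 0 3 fois. En intégrant le snap et en utilisant la condition initiale j(0) = 0, nous obtenons j(t) = 0. L'intégrale du jerk, avec a(0) = 10, donne l'accélération: a(t) = 10. L'intégrale de l'accélération est la vitesse. En utilisant v(0) = -1, nous obtenons v(t) = 10·t - 1. Nous avons la vitesse v(t) = 10·t - 1. En substituant t = 1: v(1) = 9.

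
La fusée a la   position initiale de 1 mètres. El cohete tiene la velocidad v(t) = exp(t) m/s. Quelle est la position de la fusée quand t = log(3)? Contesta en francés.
Nous devons trouver la primitive de notre équation de la vitesse v(t) = exp(t) 1 fois. En prenant ∫v(t)dt et en appliquant x(0) = 1, nous trouvons x(t) = exp(t). En utilisant x(t) = exp(t) et en substituant t = log(3), nous trouvons x = 3.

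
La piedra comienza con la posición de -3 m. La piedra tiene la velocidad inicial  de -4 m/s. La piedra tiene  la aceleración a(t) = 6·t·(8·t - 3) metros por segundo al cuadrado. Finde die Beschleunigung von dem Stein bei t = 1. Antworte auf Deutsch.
Wir haben die Beschleunigung a(t) = 6·t·(8·t - 3). Durch Einsetzen von t = 1: a(1) = 30.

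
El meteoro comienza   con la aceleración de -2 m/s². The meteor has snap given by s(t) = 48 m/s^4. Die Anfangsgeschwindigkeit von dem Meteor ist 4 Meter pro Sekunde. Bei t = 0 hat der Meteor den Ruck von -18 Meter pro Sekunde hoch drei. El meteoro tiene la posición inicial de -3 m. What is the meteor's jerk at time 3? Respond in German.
Wir müssen das Integral unserer Gleichung für den Snap s(t) = 48 1-mal finden. Das Integral von dem Snap ist der Ruck. Mit j(0) = -18 erhalten wir j(t) = 48·t - 18. Wir haben den Ruck j(t) = 48·t - 18. Durch Einsetzen von t = 3: j(3) = 126.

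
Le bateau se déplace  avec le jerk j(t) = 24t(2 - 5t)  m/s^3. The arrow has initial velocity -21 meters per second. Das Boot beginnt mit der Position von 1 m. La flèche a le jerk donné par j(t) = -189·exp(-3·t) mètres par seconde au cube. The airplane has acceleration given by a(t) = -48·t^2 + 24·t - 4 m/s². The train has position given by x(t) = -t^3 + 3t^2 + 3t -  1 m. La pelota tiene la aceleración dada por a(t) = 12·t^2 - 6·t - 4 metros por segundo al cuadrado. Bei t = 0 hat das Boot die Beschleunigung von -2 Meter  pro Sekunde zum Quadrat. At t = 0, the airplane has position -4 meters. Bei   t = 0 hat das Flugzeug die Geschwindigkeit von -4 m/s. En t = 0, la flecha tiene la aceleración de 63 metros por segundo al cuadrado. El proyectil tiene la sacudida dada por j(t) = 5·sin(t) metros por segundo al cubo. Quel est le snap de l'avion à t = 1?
Pour résoudre ceci, nous devons prendre 2 dérivées de notre équation de l'accélération a(t) = -48·t^2 + 24·t - 4. En dérivant l'accélération, nous obtenons le jerk: j(t) = 24 - 96·t. En prenant d/dt de j(t), nous trouvons s(t) = -96. En utilisant s(t) = -96 et en substituant t = 1, nous trouvons s = -96.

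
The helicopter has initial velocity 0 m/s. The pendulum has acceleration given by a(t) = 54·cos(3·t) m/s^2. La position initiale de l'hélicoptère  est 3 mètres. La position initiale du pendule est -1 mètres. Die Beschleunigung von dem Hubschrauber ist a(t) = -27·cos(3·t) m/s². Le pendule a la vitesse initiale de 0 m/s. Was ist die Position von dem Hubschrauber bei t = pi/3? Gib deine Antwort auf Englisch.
To find the answer, we compute 2 integrals of a(t) = -27·cos(3·t). The integral of acceleration is velocity. Using v(0) = 0, we get v(t) = -9·sin(3·t). The antiderivative of velocity is position. Using x(0) = 3, we get x(t) = 3·cos(3·t). From the given position equation x(t) = 3·cos(3·t), we substitute t = pi/3 to get x = -3.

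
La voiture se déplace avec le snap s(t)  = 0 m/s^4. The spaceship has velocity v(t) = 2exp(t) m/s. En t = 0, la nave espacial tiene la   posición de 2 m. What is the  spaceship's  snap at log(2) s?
We must differentiate our velocity equation v(t) = 2·exp(t) 3 times. The derivative of velocity gives acceleration: a(t) = 2·exp(t). Taking d/dt of a(t), we find j(t) = 2·exp(t). The derivative of jerk gives snap: s(t) = 2·exp(t). From the given snap equation s(t) = 2·exp(t), we substitute t = log(2) to get s = 4.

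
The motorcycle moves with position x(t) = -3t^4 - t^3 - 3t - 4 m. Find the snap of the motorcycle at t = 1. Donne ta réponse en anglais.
To solve this, we need to take 4 derivatives of our position equation x(t) = -3·t^4 - t^3 - 3·t - 4. Differentiating position, we get velocity: v(t) = -12·t^3 - 3·t^2 - 3. Differentiating velocity, we get acceleration: a(t) = -36·t^2 - 6·t. The derivative of acceleration gives jerk: j(t) = -72·t - 6. The derivative of jerk gives snap: s(t) = -72. Using s(t) = -72 and substituting t = 1, we find s = -72.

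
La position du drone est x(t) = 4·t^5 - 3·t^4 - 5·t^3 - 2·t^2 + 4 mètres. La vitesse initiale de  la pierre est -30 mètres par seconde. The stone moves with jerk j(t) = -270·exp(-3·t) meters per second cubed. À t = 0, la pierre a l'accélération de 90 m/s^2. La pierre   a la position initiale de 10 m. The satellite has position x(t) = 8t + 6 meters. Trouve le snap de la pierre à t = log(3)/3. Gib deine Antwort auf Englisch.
Starting from jerk j(t) = -270·exp(-3·t), we take 1 derivative. Taking d/dt of j(t), we find s(t) = 810·exp(-3·t). From the given snap equation s(t) = 810·exp(-3·t), we substitute t = log(3)/3 to get s = 270.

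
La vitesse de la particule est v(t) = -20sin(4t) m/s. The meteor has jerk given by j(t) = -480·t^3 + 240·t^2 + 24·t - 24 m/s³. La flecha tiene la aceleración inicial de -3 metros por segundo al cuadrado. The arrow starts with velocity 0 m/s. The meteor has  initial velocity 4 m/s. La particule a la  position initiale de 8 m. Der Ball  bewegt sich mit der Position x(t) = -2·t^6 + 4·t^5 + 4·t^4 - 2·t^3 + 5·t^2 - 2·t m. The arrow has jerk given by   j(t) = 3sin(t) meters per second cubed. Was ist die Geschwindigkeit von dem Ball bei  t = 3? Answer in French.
Pour résoudre ceci, nous devons prendre 1 dérivée de notre équation de la position x(t) = -2·t^6 + 4·t^5 + 4·t^4 - 2·t^3 + 5·t^2 - 2·t. En prenant d/dt de x(t), nous trouvons v(t) = -12·t^5 + 20·t^4 + 16·t^3 - 6·t^2 + 10·t - 2. Nous avons la vitesse v(t) = -12·t^5 + 20·t^4 + 16·t^3 - 6·t^2 + 10·t - 2. En substituant t = 3: v(3) = -890.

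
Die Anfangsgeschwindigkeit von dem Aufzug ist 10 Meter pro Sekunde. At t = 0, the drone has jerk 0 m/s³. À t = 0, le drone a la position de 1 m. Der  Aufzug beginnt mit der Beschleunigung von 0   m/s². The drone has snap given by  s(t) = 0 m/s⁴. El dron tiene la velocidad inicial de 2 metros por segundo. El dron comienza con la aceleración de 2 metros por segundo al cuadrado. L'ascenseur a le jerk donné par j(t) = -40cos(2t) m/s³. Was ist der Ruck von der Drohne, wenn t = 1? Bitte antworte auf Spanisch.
Para resolver esto, necesitamos tomar 1 integral de nuestra ecuación del snap s(t) = 0. La antiderivada del snap, con j(0) = 0, da la sacudida: j(t) = 0. Usando j(t) = 0 y sustituyendo t = 1, encontramos j = 0.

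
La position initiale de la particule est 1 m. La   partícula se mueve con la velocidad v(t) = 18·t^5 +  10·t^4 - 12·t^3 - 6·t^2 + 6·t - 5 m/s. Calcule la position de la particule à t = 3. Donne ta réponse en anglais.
We need to integrate our velocity equation v(t) = 18·t^5 + 10·t^4 - 12·t^3 - 6·t^2 + 6·t - 5 1 time. The integral of velocity is position. Using x(0) = 1, we get x(t) = 3·t^6 + 2·t^5 - 3·t^4 - 2·t^3 + 3·t^2 - 5·t + 1. Using x(t) = 3·t^6 + 2·t^5 - 3·t^4 - 2·t^3 + 3·t^2 - 5·t + 1 and substituting t = 3, we find x = 2389.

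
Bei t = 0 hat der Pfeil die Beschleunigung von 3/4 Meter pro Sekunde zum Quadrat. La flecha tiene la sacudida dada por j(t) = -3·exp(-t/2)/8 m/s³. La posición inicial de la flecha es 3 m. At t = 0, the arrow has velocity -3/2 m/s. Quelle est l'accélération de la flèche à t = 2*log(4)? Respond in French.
En partant du jerk j(t) = -3·exp(-t/2)/8, nous prenons 1 primitive. La primitive du jerk, avec a(0) = 3/4, donne l'accélération: a(t) = 3·exp(-t/2)/4. En utilisant a(t) = 3·exp(-t/2)/4 et en substituant t = 2*log(4), nous trouvons a = 3/16.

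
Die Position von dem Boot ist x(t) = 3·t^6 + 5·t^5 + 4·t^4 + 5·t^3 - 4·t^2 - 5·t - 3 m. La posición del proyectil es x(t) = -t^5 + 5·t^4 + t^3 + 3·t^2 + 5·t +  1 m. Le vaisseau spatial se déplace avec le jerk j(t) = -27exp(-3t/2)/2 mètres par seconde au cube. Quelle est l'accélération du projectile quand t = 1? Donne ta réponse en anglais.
To solve this, we need to take 2 derivatives of our position equation x(t) = -t^5 + 5·t^4 + t^3 + 3·t^2 + 5·t + 1. Taking d/dt of x(t), we find v(t) = -5·t^4 + 20·t^3 + 3·t^2 + 6·t + 5. The derivative of velocity gives acceleration: a(t) = -20·t^3 + 60·t^2 + 6·t + 6. From the given acceleration equation a(t) = -20·t^3 + 60·t^2 + 6·t + 6, we substitute t = 1 to get a = 52.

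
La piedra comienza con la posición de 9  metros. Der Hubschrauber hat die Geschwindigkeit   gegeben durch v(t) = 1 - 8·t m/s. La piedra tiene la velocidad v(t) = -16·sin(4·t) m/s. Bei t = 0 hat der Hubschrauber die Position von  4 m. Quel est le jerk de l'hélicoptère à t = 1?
Pour résoudre ceci, nous devons prendre 2 dérivées de notre équation de la vitesse v(t) = 1 - 8·t. La dérivée de la vitesse donne l'accélération: a(t) = -8. En dérivant l'accélération, nous obtenons le jerk: j(t) = 0. Nous avons le jerk j(t) = 0. En substituant t = 1: j(1) = 0.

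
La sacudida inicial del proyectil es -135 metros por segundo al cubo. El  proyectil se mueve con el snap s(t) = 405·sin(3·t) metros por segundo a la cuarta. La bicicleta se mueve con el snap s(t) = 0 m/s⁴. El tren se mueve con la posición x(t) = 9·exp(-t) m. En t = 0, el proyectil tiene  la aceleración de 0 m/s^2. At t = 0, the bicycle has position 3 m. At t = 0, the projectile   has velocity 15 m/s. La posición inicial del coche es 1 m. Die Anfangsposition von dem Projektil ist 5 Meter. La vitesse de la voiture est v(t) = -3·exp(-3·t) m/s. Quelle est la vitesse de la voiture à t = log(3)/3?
En utilisant v(t) = -3·exp(-3·t) et en substituant t = log(3)/3, nous trouvons v = -1.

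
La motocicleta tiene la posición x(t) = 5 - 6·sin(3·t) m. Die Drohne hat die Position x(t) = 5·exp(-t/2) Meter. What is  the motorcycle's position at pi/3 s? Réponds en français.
Nous avons la position x(t) = 5 - 6·sin(3·t). En substituant t = pi/3: x(pi/3) = 5.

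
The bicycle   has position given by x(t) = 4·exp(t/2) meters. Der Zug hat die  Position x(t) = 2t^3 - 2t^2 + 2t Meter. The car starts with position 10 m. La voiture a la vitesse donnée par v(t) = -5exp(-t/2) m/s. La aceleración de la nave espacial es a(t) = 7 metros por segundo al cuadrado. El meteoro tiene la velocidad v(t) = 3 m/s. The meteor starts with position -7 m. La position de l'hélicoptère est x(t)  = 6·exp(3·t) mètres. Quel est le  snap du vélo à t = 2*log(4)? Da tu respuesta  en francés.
Nous devons dériver notre équation de la position x(t) = 4·exp(t/2) 4 fois. En prenant d/dt de x(t), nous trouvons v(t) = 2·exp(t/2). En dérivant la vitesse, nous obtenons l'accélération: a(t) = exp(t/2). En prenant d/dt de a(t), nous trouvons j(t) = exp(t/2)/2. En dérivant le jerk, nous obtenons le snap: s(t) = exp(t/2)/4. En utilisant s(t) = exp(t/2)/4 et en substituant t = 2*log(4), nous trouvons s = 1.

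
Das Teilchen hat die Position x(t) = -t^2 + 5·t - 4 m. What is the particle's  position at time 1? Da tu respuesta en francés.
En utilisant x(t) = -t^2 + 5·t - 4 et en substituant t = 1, nous trouvons x = 0.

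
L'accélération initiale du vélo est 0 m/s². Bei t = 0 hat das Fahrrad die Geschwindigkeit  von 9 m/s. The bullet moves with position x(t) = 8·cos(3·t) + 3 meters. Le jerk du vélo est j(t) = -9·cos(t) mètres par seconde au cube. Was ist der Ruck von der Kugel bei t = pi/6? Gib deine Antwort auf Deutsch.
Wir müssen unsere Gleichung für die Position x(t) = 8·cos(3·t) + 3 3-mal ableiten. Die Ableitung von der Position ergibt die Geschwindigkeit: v(t) = -24·sin(3·t). Die Ableitung von der Geschwindigkeit ergibt die Beschleunigung: a(t) = -72·cos(3·t). Durch Ableiten von der Beschleunigung erhalten wir den Ruck: j(t) = 216·sin(3·t). Mit j(t) = 216·sin(3·t) und Einsetzen von t = pi/6, finden wir j = 216.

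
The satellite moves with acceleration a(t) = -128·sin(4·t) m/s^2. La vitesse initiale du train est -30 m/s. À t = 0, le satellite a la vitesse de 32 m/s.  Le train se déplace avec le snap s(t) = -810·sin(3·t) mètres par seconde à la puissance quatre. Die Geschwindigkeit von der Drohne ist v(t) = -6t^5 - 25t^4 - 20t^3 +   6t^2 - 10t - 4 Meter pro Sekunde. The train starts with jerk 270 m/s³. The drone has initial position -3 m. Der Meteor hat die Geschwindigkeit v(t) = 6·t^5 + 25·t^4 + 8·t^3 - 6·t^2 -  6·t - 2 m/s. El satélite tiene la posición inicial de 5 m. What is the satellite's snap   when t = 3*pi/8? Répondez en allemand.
Um dies zu lösen, müssen wir 2 Ableitungen unserer Gleichung für die Beschleunigung a(t) = -128·sin(4·t) nehmen. Mit d/dt von a(t) finden wir j(t) = -512·cos(4·t). Mit d/dt von j(t) finden wir s(t) = 2048·sin(4·t). Wir haben den Snap s(t) = 2048·sin(4·t). Durch Einsetzen von t = 3*pi/8: s(3*pi/8) = -2048.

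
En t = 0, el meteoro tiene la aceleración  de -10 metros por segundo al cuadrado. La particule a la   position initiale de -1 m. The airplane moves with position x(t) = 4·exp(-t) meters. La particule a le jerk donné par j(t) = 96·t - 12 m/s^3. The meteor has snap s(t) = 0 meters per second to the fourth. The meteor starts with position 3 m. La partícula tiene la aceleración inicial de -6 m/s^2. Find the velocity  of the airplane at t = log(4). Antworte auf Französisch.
Pour résoudre ceci, nous devons prendre 1 dérivée de notre équation de la position x(t) = 4·exp(-t). La dérivée de la position donne la vitesse: v(t) = -4·exp(-t). Nous avons la vitesse v(t) = -4·exp(-t). En substituant t = log(4): v(log(4)) = -1.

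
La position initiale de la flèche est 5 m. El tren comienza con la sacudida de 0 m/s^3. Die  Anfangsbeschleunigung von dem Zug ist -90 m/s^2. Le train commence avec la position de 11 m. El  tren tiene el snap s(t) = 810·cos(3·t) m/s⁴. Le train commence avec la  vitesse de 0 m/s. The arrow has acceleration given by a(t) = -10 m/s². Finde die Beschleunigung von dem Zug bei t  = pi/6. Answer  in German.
Wir müssen unsere Gleichung für den Snap s(t) = 810·cos(3·t) 2-mal integrieren. Mit ∫s(t)dt und Anwendung von j(0) = 0, finden wir j(t) = 270·sin(3·t). Mit ∫j(t)dt und Anwendung von a(0) = -90, finden wir a(t) = -90·cos(3·t). Wir haben die Beschleunigung a(t) = -90·cos(3·t). Durch Einsetzen von t = pi/6: a(pi/6) = 0.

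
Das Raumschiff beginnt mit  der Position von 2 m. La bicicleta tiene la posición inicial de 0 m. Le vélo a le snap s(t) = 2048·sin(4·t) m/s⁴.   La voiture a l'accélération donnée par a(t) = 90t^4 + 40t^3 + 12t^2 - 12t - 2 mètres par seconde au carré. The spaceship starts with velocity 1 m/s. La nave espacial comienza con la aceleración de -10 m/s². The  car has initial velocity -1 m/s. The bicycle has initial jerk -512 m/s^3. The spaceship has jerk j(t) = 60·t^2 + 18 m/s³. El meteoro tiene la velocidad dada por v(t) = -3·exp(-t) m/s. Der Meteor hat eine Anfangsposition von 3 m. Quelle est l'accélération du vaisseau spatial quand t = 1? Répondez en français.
Nous devons intégrer notre équation du jerk j(t) = 60·t^2 + 18 1 fois. L'intégrale du jerk, avec a(0) = -10, donne l'accélération: a(t) = 20·t^3 + 18·t - 10. Nous avons l'accélération a(t) = 20·t^3 + 18·t - 10. En substituant t = 1: a(1) = 28.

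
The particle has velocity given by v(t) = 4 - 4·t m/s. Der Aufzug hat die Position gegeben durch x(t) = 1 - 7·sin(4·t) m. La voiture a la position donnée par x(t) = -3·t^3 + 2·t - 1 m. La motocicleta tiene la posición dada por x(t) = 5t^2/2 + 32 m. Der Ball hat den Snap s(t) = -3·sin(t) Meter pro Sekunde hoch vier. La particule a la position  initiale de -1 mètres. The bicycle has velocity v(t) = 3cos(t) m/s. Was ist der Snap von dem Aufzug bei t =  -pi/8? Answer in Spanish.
Para resolver esto, necesitamos tomar 4 derivadas de nuestra ecuación de la posición x(t) = 1 - 7·sin(4·t). La derivada de la posición da la velocidad: v(t) = -28·cos(4·t). Tomando d/dt de v(t), encontramos a(t) = 112·sin(4·t). La derivada de la aceleración da la sacudida: j(t) = 448·cos(4·t). La derivada de la sacudida da el snap: s(t) = -1792·sin(4·t). De la ecuación del snap s(t) = -1792·sin(4·t), sustituimos t = -pi/8 para obtener s = 1792.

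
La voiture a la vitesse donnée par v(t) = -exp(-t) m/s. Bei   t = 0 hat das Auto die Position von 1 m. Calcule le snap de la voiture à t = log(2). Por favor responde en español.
Partiendo de la velocidad v(t) = -exp(-t), tomamos 3 derivadas. Derivando la velocidad, obtenemos la aceleración: a(t) = exp(-t). Derivando la aceleración, obtenemos la sacudida: j(t) = -exp(-t). La derivada de la sacudida da el snap: s(t) = exp(-t). De la ecuación del snap s(t) = exp(-t), sustituimos t = log(2) para obtener s = 1/2.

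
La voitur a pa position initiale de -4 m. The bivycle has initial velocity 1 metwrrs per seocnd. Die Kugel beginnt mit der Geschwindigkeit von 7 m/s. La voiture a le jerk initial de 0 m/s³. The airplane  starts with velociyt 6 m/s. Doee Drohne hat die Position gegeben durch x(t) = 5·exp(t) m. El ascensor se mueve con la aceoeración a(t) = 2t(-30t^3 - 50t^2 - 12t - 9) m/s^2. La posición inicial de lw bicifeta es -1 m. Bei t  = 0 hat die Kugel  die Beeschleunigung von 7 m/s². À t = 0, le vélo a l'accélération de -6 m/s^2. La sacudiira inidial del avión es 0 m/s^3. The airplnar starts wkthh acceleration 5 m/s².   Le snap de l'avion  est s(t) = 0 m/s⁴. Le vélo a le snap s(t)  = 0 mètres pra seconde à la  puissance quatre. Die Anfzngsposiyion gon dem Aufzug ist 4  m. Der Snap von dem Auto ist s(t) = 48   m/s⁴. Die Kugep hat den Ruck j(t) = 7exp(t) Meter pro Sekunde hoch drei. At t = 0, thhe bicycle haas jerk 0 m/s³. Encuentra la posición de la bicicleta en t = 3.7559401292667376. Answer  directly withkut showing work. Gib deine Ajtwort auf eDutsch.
Die Antwort ist -39.5653186346420.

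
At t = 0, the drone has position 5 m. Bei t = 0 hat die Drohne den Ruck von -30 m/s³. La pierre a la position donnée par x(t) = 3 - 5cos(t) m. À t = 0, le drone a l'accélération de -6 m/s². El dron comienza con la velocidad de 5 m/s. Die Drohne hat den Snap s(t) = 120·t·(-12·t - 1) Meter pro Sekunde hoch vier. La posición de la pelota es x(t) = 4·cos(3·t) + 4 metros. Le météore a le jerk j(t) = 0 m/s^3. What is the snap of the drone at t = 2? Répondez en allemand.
Aus der Gleichung für den Snap s(t) = 120·t·(-12·t - 1), setzen wir t = 2 ein und erhalten s = -6000.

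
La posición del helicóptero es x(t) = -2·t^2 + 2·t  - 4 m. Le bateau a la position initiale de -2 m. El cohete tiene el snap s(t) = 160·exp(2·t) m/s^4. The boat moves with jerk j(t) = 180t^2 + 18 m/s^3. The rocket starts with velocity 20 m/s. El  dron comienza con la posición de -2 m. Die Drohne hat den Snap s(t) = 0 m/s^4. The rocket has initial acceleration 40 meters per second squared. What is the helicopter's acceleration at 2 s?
Starting from position x(t) = -2·t^2 + 2·t - 4, we take 2 derivatives. Taking d/dt of x(t), we find v(t) = 2 - 4·t. The derivative of velocity gives acceleration: a(t) = -4. From the given acceleration equation a(t) = -4, we substitute t = 2 to get a = -4.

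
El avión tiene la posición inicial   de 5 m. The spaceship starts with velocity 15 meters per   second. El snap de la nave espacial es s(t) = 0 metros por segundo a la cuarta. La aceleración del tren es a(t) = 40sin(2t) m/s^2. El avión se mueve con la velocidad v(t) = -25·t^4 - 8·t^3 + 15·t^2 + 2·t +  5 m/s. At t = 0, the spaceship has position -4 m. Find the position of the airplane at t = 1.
We need to integrate our velocity equation v(t) = -25·t^4 - 8·t^3 + 15·t^2 + 2·t + 5 1 time. The integral of velocity is position. Using x(0) = 5, we get x(t) = -5·t^5 - 2·t^4 + 5·t^3 + t^2 + 5·t + 5. We have position x(t) = -5·t^5 - 2·t^4 + 5·t^3 + t^2 + 5·t + 5. Substituting t = 1: x(1) = 9.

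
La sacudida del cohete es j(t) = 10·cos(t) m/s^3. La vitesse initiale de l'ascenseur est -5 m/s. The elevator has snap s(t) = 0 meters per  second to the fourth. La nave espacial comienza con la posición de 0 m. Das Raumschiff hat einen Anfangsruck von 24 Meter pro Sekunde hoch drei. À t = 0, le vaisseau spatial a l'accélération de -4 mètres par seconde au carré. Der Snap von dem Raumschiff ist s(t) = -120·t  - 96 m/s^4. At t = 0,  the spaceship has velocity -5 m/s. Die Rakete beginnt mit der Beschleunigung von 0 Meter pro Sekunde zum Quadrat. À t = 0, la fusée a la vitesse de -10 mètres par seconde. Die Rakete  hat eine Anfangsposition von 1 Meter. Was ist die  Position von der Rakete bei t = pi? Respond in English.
To solve this, we need to take 3 antiderivatives of our jerk equation j(t) = 10·cos(t). The antiderivative of jerk is acceleration. Using a(0) = 0, we get a(t) = 10·sin(t). Finding the antiderivative of a(t) and using v(0) = -10: v(t) = -10·cos(t). Finding the integral of v(t) and using x(0) = 1: x(t) = 1 - 10·sin(t). From the given position equation x(t) = 1 - 10·sin(t), we substitute t = pi to get x = 1.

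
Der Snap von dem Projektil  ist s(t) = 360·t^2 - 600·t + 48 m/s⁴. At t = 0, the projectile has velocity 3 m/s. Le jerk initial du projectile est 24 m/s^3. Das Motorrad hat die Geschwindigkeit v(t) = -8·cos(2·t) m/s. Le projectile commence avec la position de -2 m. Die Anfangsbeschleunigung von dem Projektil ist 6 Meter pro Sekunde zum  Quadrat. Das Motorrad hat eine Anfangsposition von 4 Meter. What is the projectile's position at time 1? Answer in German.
Um dies zu lösen, müssen wir 4 Integrale unserer Gleichung für den Snap s(t) = 360·t^2 - 600·t + 48 finden. Die Stammfunktion von dem Snap, mit j(0) = 24, ergibt den Ruck: j(t) = 120·t^3 - 300·t^2 + 48·t + 24. Mit ∫j(t)dt und Anwendung von a(0) = 6, finden wir a(t) = 30·t^4 - 100·t^3 + 24·t^2 + 24·t + 6. Die Stammfunktion von der Beschleunigung ist die Geschwindigkeit. Mit v(0) = 3 erhalten wir v(t) = 6·t^5 - 25·t^4 + 8·t^3 + 12·t^2 + 6·t + 3. Durch Integration von der Geschwindigkeit und Verwendung der Anfangsbedingung x(0) = -2, erhalten wir x(t) = t^6 - 5·t^5 + 2·t^4 + 4·t^3 + 3·t^2 + 3·t - 2. Wir haben die Position x(t) = t^6 - 5·t^5 + 2·t^4 + 4·t^3 + 3·t^2 + 3·t - 2. Durch Einsetzen von t = 1: x(1) = 6.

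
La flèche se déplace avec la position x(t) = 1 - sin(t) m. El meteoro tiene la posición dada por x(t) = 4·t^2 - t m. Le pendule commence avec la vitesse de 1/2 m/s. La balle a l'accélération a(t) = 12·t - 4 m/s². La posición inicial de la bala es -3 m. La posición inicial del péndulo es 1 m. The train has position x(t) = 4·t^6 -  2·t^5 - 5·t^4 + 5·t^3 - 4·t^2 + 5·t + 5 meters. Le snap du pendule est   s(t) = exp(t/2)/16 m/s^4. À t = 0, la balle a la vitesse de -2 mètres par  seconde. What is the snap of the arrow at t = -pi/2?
To solve this, we need to take 4 derivatives of our position equation x(t) = 1 - sin(t). Differentiating position, we get velocity: v(t) = -cos(t). Differentiating velocity, we get acceleration: a(t) = sin(t). Differentiating acceleration, we get jerk: j(t) = cos(t). Taking d/dt of j(t), we find s(t) = -sin(t). Using s(t) = -sin(t) and substituting t = -pi/2, we find s = 1.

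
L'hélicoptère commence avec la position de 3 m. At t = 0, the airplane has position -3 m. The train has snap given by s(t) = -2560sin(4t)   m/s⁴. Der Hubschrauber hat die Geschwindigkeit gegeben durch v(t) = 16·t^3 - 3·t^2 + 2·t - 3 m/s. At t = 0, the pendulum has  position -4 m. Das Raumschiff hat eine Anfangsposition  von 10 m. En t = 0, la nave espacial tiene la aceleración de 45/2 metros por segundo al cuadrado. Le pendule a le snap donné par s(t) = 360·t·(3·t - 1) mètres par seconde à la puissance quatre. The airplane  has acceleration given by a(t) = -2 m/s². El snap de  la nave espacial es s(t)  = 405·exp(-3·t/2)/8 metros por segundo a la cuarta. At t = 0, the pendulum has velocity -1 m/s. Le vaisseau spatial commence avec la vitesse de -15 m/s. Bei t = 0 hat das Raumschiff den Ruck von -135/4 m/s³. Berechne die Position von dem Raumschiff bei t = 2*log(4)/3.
Ausgehend von dem Snap s(t) = 405·exp(-3·t/2)/8, nehmen wir 4 Integrale. Durch Integration von dem Snap und Verwendung der Anfangsbedingung j(0) = -135/4, erhalten wir j(t) = -135·exp(-3·t/2)/4. Mit ∫j(t)dt und Anwendung von a(0) = 45/2, finden wir a(t) = 45·exp(-3·t/2)/2. Durch Integration von der Beschleunigung und Verwendung der Anfangsbedingung v(0) = -15, erhalten wir v(t) = -15·exp(-3·t/2). Das Integral von der Geschwindigkeit, mit x(0) = 10, ergibt die Position: x(t) = 10·exp(-3·t/2). Wir haben die Position x(t) = 10·exp(-3·t/2). Durch Einsetzen von t = 2*log(4)/3: x(2*log(4)/3) = 5/2.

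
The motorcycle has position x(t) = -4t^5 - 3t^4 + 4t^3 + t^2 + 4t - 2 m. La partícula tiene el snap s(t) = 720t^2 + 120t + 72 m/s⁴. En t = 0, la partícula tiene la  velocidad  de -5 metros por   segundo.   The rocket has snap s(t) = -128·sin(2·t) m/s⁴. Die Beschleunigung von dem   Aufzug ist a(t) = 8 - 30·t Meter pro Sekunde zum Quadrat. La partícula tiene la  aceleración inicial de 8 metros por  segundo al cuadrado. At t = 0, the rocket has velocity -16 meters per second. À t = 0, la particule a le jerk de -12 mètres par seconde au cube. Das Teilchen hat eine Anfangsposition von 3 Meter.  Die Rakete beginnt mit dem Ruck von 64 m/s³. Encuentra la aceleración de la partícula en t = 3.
Para resolver esto, necesitamos tomar 2 integrales de nuestra ecuación del snap s(t) = 720·t^2 + 120·t + 72. Integrando el snap y usando la condición inicial j(0) = -12, obtenemos j(t) = 240·t^3 + 60·t^2 + 72·t - 12. La integral de la sacudida es la aceleración. Usando a(0) = 8, obtenemos a(t) = 60·t^4 + 20·t^3 + 36·t^2 - 12·t + 8. De la ecuación de la aceleración a(t) = 60·t^4 + 20·t^3 + 36·t^2 - 12·t + 8, sustituimos t = 3 para obtener a = 5696.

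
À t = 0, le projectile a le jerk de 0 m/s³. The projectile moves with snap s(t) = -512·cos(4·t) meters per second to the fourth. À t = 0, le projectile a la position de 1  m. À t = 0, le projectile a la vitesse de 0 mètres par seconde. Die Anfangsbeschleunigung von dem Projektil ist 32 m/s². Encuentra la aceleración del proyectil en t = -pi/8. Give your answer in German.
Wir müssen das Integral unserer Gleichung für den Snap s(t) = -512·cos(4·t) 2-mal finden. Das Integral von dem Snap, mit j(0) = 0, ergibt den Ruck: j(t) = -128·sin(4·t). Durch Integration von dem Ruck und Verwendung der Anfangsbedingung a(0) = 32, erhalten wir a(t) = 32·cos(4·t). Aus der Gleichung für die Beschleunigung a(t) = 32·cos(4·t), setzen wir t = -pi/8 ein und erhalten a = 0.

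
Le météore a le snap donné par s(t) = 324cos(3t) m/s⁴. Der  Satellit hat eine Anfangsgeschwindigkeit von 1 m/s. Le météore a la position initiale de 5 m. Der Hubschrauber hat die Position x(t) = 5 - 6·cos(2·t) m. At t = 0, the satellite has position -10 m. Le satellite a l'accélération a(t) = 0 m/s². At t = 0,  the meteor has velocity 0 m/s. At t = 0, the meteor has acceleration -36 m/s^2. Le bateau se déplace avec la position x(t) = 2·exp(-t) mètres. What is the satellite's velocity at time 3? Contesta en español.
Para resolver esto, necesitamos tomar 1 integral de nuestra ecuación de la aceleración a(t) = 0. Integrando la aceleración y usando la condición inicial v(0) = 1, obtenemos v(t) = 1. Usando v(t) = 1 y sustituyendo t = 3, encontramos v = 1.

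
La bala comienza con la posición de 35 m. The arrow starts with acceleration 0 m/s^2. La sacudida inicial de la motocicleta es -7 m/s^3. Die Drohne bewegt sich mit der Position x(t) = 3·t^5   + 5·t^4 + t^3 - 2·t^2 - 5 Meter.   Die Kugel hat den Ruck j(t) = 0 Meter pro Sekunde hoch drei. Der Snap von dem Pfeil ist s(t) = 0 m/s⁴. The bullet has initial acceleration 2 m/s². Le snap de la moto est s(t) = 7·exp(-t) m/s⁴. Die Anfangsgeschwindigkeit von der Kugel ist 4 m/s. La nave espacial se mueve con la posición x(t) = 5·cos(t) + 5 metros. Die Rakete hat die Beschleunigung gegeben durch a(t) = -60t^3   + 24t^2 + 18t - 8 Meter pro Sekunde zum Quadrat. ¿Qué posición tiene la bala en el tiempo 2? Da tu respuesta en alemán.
Wir müssen die Stammfunktion unserer Gleichung für den Ruck j(t) = 0 3-mal finden. Durch Integration von dem Ruck und Verwendung der Anfangsbedingung a(0) = 2, erhalten wir a(t) = 2. Die Stammfunktion von der Beschleunigung ist die Geschwindigkeit. Mit v(0) = 4 erhalten wir v(t) = 2·t + 4. Mit ∫v(t)dt und Anwendung von x(0) = 35, finden wir x(t) = t^2 + 4·t + 35. Wir haben die Position x(t) = t^2 + 4·t + 35. Durch Einsetzen von t = 2: x(2) = 47.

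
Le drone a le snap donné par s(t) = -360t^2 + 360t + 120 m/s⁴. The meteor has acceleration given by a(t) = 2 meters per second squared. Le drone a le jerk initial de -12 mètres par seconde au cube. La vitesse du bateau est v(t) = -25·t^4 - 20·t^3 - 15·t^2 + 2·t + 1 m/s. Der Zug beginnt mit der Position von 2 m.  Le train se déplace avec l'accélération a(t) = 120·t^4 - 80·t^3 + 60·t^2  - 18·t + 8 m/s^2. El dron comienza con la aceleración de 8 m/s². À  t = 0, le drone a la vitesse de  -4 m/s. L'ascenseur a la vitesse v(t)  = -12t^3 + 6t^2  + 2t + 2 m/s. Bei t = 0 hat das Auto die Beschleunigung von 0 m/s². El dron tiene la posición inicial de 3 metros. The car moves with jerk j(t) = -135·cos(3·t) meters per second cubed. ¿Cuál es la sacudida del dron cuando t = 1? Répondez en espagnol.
Partiendo del snap s(t) = -360·t^2 + 360·t + 120, tomamos 1 integral. Tomando ∫s(t)dt y aplicando j(0) = -12, encontramos j(t) = -120·t^3 + 180·t^2 + 120·t - 12. De la ecuación de la sacudida j(t) = -120·t^3 + 180·t^2 + 120·t - 12, sustituimos t = 1 para obtener j = 168.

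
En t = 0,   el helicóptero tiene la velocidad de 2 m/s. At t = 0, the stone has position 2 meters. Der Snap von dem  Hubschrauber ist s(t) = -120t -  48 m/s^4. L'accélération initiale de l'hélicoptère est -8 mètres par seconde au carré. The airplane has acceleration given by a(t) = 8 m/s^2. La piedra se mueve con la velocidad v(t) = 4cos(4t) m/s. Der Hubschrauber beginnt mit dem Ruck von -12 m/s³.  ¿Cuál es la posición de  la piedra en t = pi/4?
Necesitamos integrar nuestra ecuación de la velocidad v(t) = 4·cos(4·t) 1 vez. La integral de la velocidad es la posición. Usando x(0) = 2, obtenemos x(t) = sin(4·t) + 2. De la ecuación de la posición x(t) = sin(4·t) + 2, sustituimos t = pi/4 para obtener x = 2.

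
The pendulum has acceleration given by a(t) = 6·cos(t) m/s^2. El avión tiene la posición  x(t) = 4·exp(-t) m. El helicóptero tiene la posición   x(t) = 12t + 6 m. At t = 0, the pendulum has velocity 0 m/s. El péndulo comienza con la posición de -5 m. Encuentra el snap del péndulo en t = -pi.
Partiendo de la aceleración a(t) = 6·cos(t), tomamos 2 derivadas. La derivada de la aceleración da la sacudida: j(t) = -6·sin(t). Tomando d/dt de j(t), encontramos s(t) = -6·cos(t). Tenemos el snap s(t) = -6·cos(t). Sustituyendo t = -pi: s(-pi) = 6.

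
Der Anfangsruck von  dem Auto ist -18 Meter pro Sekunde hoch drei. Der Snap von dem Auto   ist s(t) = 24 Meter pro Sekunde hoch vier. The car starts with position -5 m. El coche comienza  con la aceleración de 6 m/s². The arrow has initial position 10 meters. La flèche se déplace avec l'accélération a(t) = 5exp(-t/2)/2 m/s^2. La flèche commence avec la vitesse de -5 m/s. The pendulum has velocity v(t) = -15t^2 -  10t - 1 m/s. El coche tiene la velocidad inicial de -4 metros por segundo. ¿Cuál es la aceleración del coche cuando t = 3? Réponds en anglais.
We must find the antiderivative of our snap equation s(t) = 24 2 times. Integrating snap and using the initial condition j(0) = -18, we get j(t) = 24·t - 18. The integral of jerk, with a(0) = 6, gives acceleration: a(t) = 12·t^2 - 18·t + 6. Using a(t) = 12·t^2 - 18·t + 6 and substituting t = 3, we find a = 60.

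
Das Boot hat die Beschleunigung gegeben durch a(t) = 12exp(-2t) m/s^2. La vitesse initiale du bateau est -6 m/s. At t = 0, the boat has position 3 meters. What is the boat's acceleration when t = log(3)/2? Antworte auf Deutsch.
Aus der Gleichung für die Beschleunigung a(t) = 12·exp(-2·t), setzen wir t = log(3)/2 ein und erhalten a = 4.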